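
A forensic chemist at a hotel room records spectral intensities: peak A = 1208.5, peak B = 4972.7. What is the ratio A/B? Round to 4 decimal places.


Spectral peak ratio:
Peak A = 1208.5 counts
Peak B = 4972.7 counts
Ratio = 1208.5 / 4972.7 = 0.2430

0.2430


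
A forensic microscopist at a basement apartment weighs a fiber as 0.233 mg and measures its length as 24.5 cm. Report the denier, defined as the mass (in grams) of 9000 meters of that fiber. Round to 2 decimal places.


Denier calculation:
Mass in grams = 0.233 mg / 1000 = 0.000233 g
Length in meters = 24.5 cm / 100 = 0.245 m
Linear density = mass / length = 0.000233 / 0.245 = 0.00095102 g/m
Denier = (g/m) * 9000 = 0.00095102 * 9000 = 8.56

8.56


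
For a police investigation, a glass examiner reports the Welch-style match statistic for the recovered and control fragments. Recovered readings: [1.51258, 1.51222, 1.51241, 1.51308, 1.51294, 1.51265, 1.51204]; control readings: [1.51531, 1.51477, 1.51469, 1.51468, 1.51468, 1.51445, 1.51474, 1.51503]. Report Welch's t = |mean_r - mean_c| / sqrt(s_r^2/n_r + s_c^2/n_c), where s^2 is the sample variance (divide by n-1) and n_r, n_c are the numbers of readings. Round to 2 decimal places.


Welch's t-criterion for glass RI comparison:
Recovered mean = sum / n_r = 10.58792 / 7 = 1.51256
Control mean = sum / n_c = 12.11835 / 8 = 1.5147937
Recovered sample variance s_r^2 = 1.38633e-07
Control sample variance s_c^2 = 6.86554e-08
Welch SE (unpooled) = sqrt(s_r^2/n_r + s_c^2/n_c) = sqrt(1.98048e-08 + 8.58192e-09) = sqrt(2.83867e-08) = 0.000168484
|mean_r - mean_c| = 0.00223375
t = 0.00223375 / 0.000168484 = 13.26

13.26


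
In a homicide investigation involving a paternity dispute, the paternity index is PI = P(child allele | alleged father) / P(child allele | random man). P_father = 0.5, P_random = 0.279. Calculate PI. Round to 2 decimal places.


Paternity Index calculation:
PI = P(allele|father) / P(allele|random)
PI = 0.5 / 0.279
PI = 1.79

1.79


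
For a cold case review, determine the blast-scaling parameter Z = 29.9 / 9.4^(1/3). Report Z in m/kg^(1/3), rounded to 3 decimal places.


Scaled distance calculation:
W^(1/3) = 9.4^(1/3) = 2.110454
Z = R / W^(1/3) = 29.9 / 2.110454
Z = 14.168 m/kg^(1/3)

14.168


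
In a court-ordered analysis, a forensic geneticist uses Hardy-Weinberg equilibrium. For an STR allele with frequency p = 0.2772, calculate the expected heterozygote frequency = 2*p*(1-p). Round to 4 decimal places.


Hardy-Weinberg heterozygote frequency:
q = 1 - p = 1 - 0.2772 = 0.7228
2pq = 2 * 0.2772 * 0.7228 = 0.4007

0.4007


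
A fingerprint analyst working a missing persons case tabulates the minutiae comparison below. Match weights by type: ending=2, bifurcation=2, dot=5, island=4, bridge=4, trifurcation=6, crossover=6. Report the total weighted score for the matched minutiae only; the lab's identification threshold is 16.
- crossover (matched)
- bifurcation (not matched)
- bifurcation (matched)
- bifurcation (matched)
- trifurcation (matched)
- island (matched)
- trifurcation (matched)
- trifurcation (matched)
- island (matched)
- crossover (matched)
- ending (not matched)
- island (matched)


Weighted minutiae match score:
  crossover: matched, +6 (running total 6)
  bifurcation: not matched, +0
  bifurcation: matched, +2 (running total 8)
  bifurcation: matched, +2 (running total 10)
  trifurcation: matched, +6 (running total 16)
  island: matched, +4 (running total 20)
  trifurcation: matched, +6 (running total 26)
  trifurcation: matched, +6 (running total 32)
  island: matched, +4 (running total 36)
  crossover: matched, +6 (running total 42)
  ending: not matched, +0
  island: matched, +4 (running total 46)
Total score = 46
Threshold = 16; verdict = identification

46


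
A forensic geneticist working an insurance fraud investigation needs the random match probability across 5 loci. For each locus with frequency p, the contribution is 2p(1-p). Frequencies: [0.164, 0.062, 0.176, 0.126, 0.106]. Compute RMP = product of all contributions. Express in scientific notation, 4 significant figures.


Computing RMP for 5 loci:
Locus 1: 2 * 0.164 * 0.836 = 0.274208
Locus 2: 2 * 0.062 * 0.938 = 0.116312
Locus 3: 2 * 0.176 * 0.824 = 0.290048
Locus 4: 2 * 0.126 * 0.874 = 0.220248
Locus 5: 2 * 0.106 * 0.894 = 0.189528
RMP = 3.862e-04

3.862e-04


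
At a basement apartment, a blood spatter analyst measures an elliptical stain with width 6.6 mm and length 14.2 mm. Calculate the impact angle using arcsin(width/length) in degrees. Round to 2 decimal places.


Blood spatter impact angle calculation:
width / length = 6.6 / 14.2 = 0.464789
angle = arcsin(0.464789)
angle = 27.70 degrees

27.70


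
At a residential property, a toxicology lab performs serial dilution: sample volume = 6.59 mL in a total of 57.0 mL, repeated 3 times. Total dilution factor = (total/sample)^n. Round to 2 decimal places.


Dilution factor calculation:
Single dilution = V_total / V_sample = 57.0 / 6.59 ≈ 8.649469
Number of dilutions = 3
Total DF = (57.0 / 6.59)^3 (full precision, rounded at the end) = 647.10

647.10


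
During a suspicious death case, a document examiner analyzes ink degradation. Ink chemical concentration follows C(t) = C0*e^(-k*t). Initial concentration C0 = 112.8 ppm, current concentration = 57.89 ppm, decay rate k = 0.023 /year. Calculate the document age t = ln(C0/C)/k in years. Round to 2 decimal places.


Document age estimation:
C0/C = 112.8 / 57.89 = 1.948523
ln(C0/C) = 0.667072
t = 0.667072 / 0.023 = 29.00 years

29.00


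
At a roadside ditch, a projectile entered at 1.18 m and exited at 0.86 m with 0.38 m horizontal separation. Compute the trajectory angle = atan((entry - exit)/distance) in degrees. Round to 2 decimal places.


Bullet trajectory angle:
Height difference = 1.18 - 0.86 = 0.32 m
angle = atan(0.32 / 0.38)
angle = atan(0.842105)
angle = 40.10 degrees

40.10


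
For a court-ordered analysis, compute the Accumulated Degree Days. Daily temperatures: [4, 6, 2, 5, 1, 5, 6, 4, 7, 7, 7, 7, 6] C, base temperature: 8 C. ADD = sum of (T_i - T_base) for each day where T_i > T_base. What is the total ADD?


Computing ADD day by day:
Day 1: max(0, 4 - 8) = 0
Day 2: max(0, 6 - 8) = 0
Day 3: max(0, 2 - 8) = 0
Day 4: max(0, 5 - 8) = 0
Day 5: max(0, 1 - 8) = 0
Day 6: max(0, 5 - 8) = 0
Day 7: max(0, 6 - 8) = 0
Day 8: max(0, 4 - 8) = 0
Day 9: max(0, 7 - 8) = 0
Day 10: max(0, 7 - 8) = 0
Day 11: max(0, 7 - 8) = 0
Day 12: max(0, 7 - 8) = 0
Day 13: max(0, 6 - 8) = 0
Total ADD = 0

0


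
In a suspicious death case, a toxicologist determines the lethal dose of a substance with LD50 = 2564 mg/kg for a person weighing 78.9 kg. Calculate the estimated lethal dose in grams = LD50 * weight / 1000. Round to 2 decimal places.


Lethal dose calculation:
Lethal dose = LD50 * body_weight / 1000
= 2564 * 78.9 / 1000
= 202299.6 / 1000
= 202.30 g

202.30


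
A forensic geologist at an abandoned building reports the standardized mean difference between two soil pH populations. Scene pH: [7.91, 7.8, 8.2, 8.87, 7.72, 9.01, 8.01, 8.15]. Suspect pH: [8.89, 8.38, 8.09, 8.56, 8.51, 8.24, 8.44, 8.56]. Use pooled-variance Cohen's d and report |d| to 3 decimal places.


Pooled-variance Cohen's d for soil pH comparison:
Scene mean = 65.67 / 8 = 8.20875
Suspect mean = 67.67 / 8 = 8.45875
Scene sample variance s_s^2 = 0.23107
Suspect sample variance s_c^2 = 0.05707
Pooled variance = ((n_s-1)*s_s^2 + (n_c-1)*s_c^2) / (n_s + n_c - 2) = 0.14407
Pooled SD = sqrt(0.14407) = 0.379566
Mean difference = -0.25
|d| = |-0.25| / 0.379566 = 0.659

0.659


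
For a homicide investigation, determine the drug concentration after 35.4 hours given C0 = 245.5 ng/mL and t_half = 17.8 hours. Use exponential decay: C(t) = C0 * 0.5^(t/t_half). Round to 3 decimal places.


Drug concentration decay:
Number of half-lives = t / t_half = 35.4 / 17.8 = 1.988764
Decay factor = 0.5^1.988764 = 0.25195465
C(t) = 245.5 * 0.25195465 = 61.855 ng/mL

61.855


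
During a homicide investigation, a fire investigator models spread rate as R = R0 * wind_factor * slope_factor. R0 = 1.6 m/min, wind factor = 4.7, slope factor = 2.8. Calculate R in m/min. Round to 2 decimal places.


Fire spread rate calculation:
R = R0 * wind_factor * slope_factor
= 1.6 * 4.7 * 2.8
= 7.52 * 2.8
= 21.06 m/min

21.06


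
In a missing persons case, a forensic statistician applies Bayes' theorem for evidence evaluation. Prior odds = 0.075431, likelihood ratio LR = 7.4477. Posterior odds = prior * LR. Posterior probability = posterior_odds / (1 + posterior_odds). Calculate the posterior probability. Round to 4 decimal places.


Bayesian evidence evaluation:
Posterior odds = prior_odds * LR = 0.075431 * 7.4477 = 0.5617875
Posterior probability = posterior_odds / (1 + posterior_odds)
= 0.5617875 / (1 + 0.5617875)
= 0.5617875 / 1.5617875
= 0.3597

0.3597


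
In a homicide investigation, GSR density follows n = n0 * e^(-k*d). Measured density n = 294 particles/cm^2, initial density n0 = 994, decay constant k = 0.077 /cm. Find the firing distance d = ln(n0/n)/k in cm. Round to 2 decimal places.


GSR distance calculation:
n0/n = 994 / 294 = 3.380952
ln(n0/n) = 1.218157
d = 1.218157 / 0.077 = 15.82 cm

15.82


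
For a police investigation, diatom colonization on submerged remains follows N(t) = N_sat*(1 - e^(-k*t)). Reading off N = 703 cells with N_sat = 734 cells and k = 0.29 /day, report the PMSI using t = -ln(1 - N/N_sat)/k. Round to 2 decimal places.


PMSI from diatom colonization curve:
N / N_sat = 703 / 734 = 0.957766
1 - N/N_sat = 0.042234
ln(1 - N/N_sat) = -3.16453
t = -ln(1 - N/N_sat) / k = -(-3.16453) / 0.29 = 10.91 days

10.91


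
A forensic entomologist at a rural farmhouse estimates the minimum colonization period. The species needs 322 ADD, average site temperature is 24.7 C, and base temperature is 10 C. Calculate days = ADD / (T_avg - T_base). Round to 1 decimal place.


Insect development time:
Effective temperature = avg_temp - T_base = 24.7 - 10 = 14.7 C
Days = ADD / effective_temp = 322 / 14.7 = 21.9 days

21.9


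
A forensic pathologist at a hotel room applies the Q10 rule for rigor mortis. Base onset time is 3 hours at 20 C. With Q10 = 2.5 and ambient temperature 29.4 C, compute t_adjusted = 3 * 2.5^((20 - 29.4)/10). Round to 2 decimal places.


Rigor mortis time adjustment:
Exponent = (T_ref - T_actual) / 10 = (20 - 29.4) / 10 = -0.94
Q10 factor = 2.5^-0.94 = 0.42261
t_adjusted = 3 * 0.42261 = 1.27 hours

1.27


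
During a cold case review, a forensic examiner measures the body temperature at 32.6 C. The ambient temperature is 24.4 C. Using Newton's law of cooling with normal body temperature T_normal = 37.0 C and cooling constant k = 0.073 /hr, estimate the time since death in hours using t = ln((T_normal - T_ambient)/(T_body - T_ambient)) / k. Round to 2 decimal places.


Using Newton's law of cooling:
t = ln((T_normal - T_ambient) / (T_body - T_ambient)) / k
T_normal - T_ambient = 12.6
T_body - T_ambient = 8.2
Ratio = 1.536585
ln(ratio) = 0.429562
t = 0.429562 / 0.073 = 5.88 hours

5.88


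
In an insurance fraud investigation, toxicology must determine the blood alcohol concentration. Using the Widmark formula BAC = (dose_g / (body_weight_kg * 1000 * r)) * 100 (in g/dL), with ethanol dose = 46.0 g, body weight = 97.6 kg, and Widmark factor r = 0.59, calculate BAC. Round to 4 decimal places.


Applying the Widmark formula:
BAC = (dose_g / (body_wt * 1000 * r)) * 100
Denominator = 97.6 * 1000 * 0.59 = 57584
BAC = (46.0 / 57584) * 100
BAC = 0.0799 g/dL

0.0799


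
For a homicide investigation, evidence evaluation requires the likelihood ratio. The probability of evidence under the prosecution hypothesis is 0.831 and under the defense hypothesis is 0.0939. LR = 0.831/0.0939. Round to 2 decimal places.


Likelihood ratio calculation:
LR = P(E|Hp) / P(E|Hd)
LR = 0.831 / 0.0939
LR = 8.85

8.85


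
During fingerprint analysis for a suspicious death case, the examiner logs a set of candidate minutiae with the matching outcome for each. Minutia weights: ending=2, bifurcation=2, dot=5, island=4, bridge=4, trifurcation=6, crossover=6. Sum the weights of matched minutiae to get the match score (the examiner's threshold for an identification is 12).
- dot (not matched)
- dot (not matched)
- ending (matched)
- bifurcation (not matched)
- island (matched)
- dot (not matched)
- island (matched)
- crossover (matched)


Weighted minutiae match score:
  dot: not matched, +0
  dot: not matched, +0
  ending: matched, +2 (running total 2)
  bifurcation: not matched, +0
  island: matched, +4 (running total 6)
  dot: not matched, +0
  island: matched, +4 (running total 10)
  crossover: matched, +6 (running total 16)
Total score = 16
Threshold = 12; verdict = identification

16


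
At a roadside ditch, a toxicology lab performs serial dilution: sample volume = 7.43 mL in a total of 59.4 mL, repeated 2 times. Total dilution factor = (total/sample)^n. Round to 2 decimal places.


Dilution factor calculation:
Single dilution = V_total / V_sample = 59.4 / 7.43 ≈ 7.994616
Number of dilutions = 2
Total DF = (59.4 / 7.43)^2 (full precision, rounded at the end) = 63.91

63.91


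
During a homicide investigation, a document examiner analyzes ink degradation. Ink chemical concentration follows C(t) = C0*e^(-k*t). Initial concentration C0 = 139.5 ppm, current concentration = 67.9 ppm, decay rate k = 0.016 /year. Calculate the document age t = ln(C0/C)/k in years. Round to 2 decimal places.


Document age estimation:
C0/C = 139.5 / 67.9 = 2.054492
ln(C0/C) = 0.720029
t = 0.720029 / 0.016 = 45.00 years

45.00


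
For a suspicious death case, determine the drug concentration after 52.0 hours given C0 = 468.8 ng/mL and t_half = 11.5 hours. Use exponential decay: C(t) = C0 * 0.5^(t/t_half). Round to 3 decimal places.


Drug concentration decay:
Number of half-lives = t / t_half = 52.0 / 11.5 = 4.521739
Decay factor = 0.5^4.521739 = 0.04353323
C(t) = 468.8 * 0.04353323 = 20.408 ng/mL

20.408


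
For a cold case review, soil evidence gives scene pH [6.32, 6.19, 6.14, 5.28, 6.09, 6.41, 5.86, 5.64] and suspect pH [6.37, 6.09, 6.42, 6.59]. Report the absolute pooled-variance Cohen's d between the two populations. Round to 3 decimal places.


Pooled-variance Cohen's d for soil pH comparison:
Scene mean = 47.93 / 8 = 5.99125
Suspect mean = 25.47 / 4 = 6.3675
Scene sample variance s_s^2 = 0.143041
Suspect sample variance s_c^2 = 0.043092
Pooled variance = ((n_s-1)*s_s^2 + (n_c-1)*s_c^2) / (n_s + n_c - 2) = 0.113056
Pooled SD = sqrt(0.113056) = 0.336238
Mean difference = -0.37625
|d| = |-0.37625| / 0.336238 = 1.119

1.119


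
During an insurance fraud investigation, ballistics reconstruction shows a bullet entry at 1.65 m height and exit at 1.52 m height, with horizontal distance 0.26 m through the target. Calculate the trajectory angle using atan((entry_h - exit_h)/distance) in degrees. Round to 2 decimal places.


Bullet trajectory angle:
Height difference = 1.65 - 1.52 = 0.13 m
angle = atan(0.13 / 0.26)
angle = atan(0.5)
angle = 26.57 degrees

26.57


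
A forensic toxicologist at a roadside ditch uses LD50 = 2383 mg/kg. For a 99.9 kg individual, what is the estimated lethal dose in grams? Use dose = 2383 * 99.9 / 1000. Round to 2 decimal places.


Lethal dose calculation:
Lethal dose = LD50 * body_weight / 1000
= 2383 * 99.9 / 1000
= 238061.7 / 1000
= 238.06 g

238.06


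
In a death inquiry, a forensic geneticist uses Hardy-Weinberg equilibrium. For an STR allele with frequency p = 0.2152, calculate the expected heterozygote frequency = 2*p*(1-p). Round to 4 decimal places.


Hardy-Weinberg heterozygote frequency:
q = 1 - p = 1 - 0.2152 = 0.7848
2pq = 2 * 0.2152 * 0.7848 = 0.3378

0.3378


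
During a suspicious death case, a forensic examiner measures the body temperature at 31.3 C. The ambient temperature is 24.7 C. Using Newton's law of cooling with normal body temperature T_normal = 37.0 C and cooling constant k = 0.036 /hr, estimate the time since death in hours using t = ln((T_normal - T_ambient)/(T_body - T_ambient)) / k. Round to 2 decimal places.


Using Newton's law of cooling:
t = ln((T_normal - T_ambient) / (T_body - T_ambient)) / k
T_normal - T_ambient = 12.3
T_body - T_ambient = 6.6
Ratio = 1.863636
ln(ratio) = 0.622529
t = 0.622529 / 0.036 = 17.29 hours

17.29


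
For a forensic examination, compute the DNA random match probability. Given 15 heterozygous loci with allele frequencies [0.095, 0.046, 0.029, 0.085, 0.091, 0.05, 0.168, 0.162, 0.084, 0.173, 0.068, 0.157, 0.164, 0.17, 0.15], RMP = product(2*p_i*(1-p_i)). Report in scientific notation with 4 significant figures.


Computing RMP for 15 loci:
Locus 1: 2 * 0.095 * 0.905 = 0.17195
Locus 2: 2 * 0.046 * 0.954 = 0.087768
Locus 3: 2 * 0.029 * 0.971 = 0.056318
Locus 4: 2 * 0.085 * 0.915 = 0.15555
Locus 5: 2 * 0.091 * 0.909 = 0.165438
Locus 6: 2 * 0.05 * 0.95 = 0.095
Locus 7: 2 * 0.168 * 0.832 = 0.279552
Locus 8: 2 * 0.162 * 0.838 = 0.271512
Locus 9: 2 * 0.084 * 0.916 = 0.153888
Locus 10: 2 * 0.173 * 0.827 = 0.286142
Locus 11: 2 * 0.068 * 0.932 = 0.126752
Locus 12: 2 * 0.157 * 0.843 = 0.264702
Locus 13: 2 * 0.164 * 0.836 = 0.274208
Locus 14: 2 * 0.17 * 0.83 = 0.2822
Locus 15: 2 * 0.15 * 0.85 = 0.255
RMP = 4.598e-12

4.598e-12


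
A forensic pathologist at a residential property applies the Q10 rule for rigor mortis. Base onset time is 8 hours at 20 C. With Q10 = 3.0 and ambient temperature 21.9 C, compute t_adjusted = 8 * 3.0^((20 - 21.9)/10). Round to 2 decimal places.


Rigor mortis time adjustment:
Exponent = (T_ref - T_actual) / 10 = (20 - 21.9) / 10 = -0.19
Q10 factor = 3.0^-0.19 = 0.81161
t_adjusted = 8 * 0.81161 = 6.49 hours

6.49


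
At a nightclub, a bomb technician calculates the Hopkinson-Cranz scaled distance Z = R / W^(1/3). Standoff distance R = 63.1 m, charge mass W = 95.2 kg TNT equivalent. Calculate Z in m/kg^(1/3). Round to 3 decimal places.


Scaled distance calculation:
W^(1/3) = 95.2^(1/3) = 4.566102
Z = R / W^(1/3) = 63.1 / 4.566102
Z = 13.819 m/kg^(1/3)

13.819


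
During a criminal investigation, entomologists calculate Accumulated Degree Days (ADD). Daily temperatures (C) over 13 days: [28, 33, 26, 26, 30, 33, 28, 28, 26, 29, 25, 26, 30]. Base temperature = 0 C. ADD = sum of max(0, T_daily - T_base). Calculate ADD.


Computing ADD day by day:
Day 1: max(0, 28 - 0) = 28
Day 2: max(0, 33 - 0) = 33
Day 3: max(0, 26 - 0) = 26
Day 4: max(0, 26 - 0) = 26
Day 5: max(0, 30 - 0) = 30
Day 6: max(0, 33 - 0) = 33
Day 7: max(0, 28 - 0) = 28
Day 8: max(0, 28 - 0) = 28
Day 9: max(0, 26 - 0) = 26
Day 10: max(0, 29 - 0) = 29
Day 11: max(0, 25 - 0) = 25
Day 12: max(0, 26 - 0) = 26
Day 13: max(0, 30 - 0) = 30
Total ADD = 368

368


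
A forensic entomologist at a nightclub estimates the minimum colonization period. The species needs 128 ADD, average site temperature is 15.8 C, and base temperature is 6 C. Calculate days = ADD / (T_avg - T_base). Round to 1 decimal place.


Insect development time:
Effective temperature = avg_temp - T_base = 15.8 - 6 = 9.8 C
Days = ADD / effective_temp = 128 / 9.8 = 13.1 days

13.1


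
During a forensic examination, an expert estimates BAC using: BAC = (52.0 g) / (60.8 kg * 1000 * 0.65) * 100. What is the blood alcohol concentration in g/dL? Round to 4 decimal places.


Applying the Widmark formula:
BAC = (dose_g / (body_wt * 1000 * r)) * 100
Denominator = 60.8 * 1000 * 0.65 = 39520
BAC = (52.0 / 39520) * 100
BAC = 0.1316 g/dL

0.1316


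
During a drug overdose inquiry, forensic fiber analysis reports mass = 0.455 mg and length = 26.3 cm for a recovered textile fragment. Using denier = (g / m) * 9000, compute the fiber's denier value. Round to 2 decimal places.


Denier calculation:
Mass in grams = 0.455 mg / 1000 = 0.000455 g
Length in meters = 26.3 cm / 100 = 0.263 m
Linear density = mass / length = 0.000455 / 0.263 = 0.00173004 g/m
Denier = (g/m) * 9000 = 0.00173004 * 9000 = 15.57

15.57


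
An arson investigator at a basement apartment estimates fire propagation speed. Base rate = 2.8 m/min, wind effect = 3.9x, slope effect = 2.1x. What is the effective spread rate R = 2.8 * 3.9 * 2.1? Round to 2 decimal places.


Fire spread rate calculation:
R = R0 * wind_factor * slope_factor
= 2.8 * 3.9 * 2.1
= 10.92 * 2.1
= 22.93 m/min

22.93


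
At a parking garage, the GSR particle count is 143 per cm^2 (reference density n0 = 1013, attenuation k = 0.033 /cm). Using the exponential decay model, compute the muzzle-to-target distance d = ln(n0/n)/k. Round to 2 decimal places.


GSR distance calculation:
n0/n = 1013 / 143 = 7.083916
ln(n0/n) = 1.957827
d = 1.957827 / 0.033 = 59.33 cm

59.33


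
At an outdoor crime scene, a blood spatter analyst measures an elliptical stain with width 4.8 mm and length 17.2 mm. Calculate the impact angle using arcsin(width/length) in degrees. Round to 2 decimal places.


Blood spatter impact angle calculation:
width / length = 4.8 / 17.2 = 0.27907
angle = arcsin(0.27907)
angle = 16.20 degrees

16.20


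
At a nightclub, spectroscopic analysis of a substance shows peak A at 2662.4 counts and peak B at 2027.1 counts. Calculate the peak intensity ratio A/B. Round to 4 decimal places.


Spectral peak ratio:
Peak A = 2662.4 counts
Peak B = 2027.1 counts
Ratio = 2662.4 / 2027.1 = 1.3134

1.3134


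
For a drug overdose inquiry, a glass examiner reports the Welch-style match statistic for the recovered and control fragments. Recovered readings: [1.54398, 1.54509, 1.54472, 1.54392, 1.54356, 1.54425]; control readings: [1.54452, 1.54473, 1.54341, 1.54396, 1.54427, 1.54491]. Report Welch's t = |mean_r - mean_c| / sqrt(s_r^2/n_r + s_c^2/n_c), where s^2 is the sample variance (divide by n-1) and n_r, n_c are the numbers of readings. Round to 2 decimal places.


Welch's t-criterion for glass RI comparison:
Recovered mean = sum / n_r = 9.26552 / 6 = 1.5442533
Control mean = sum / n_c = 9.2658 / 6 = 1.5443
Recovered sample variance s_r^2 = 3.16867e-07
Control sample variance s_c^2 = 3.028e-07
Welch SE (unpooled) = sqrt(s_r^2/n_r + s_c^2/n_c) = sqrt(5.28111e-08 + 5.04667e-08) = sqrt(1.03278e-07) = 0.000321369
|mean_r - mean_c| = 4.66667e-05
t = 4.66667e-05 / 0.000321369 = 0.15

0.15


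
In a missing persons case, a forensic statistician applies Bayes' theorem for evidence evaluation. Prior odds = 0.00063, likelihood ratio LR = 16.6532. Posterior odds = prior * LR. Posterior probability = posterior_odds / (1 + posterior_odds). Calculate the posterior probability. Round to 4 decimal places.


Bayesian evidence evaluation:
Posterior odds = prior_odds * LR = 0.00063 * 16.6532 = 0.01049152
Posterior probability = posterior_odds / (1 + posterior_odds)
= 0.01049152 / (1 + 0.01049152)
= 0.01049152 / 1.01049152
= 0.0104

0.0104


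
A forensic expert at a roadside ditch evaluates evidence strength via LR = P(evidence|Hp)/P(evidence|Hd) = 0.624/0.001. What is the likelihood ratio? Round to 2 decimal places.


Likelihood ratio calculation:
LR = P(E|Hp) / P(E|Hd)
LR = 0.624 / 0.001
LR = 624.00

624.00


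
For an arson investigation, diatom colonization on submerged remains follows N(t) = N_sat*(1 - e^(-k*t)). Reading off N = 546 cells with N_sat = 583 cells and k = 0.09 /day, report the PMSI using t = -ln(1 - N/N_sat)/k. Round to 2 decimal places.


PMSI from diatom colonization curve:
N / N_sat = 546 / 583 = 0.936535
1 - N/N_sat = 0.063465
ln(1 - N/N_sat) = -2.757267
t = -ln(1 - N/N_sat) / k = -(-2.757267) / 0.09 = 30.64 days

30.64


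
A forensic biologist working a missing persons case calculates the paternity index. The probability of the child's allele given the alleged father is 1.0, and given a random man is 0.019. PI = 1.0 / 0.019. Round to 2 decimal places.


Paternity Index calculation:
PI = P(allele|father) / P(allele|random)
PI = 1.0 / 0.019
PI = 52.63

52.63


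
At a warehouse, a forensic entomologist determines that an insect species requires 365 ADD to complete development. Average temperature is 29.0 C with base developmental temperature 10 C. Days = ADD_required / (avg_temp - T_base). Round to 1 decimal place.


Insect development time:
Effective temperature = avg_temp - T_base = 29.0 - 10 = 19.0 C
Days = ADD / effective_temp = 365 / 19.0 = 19.2 days

19.2


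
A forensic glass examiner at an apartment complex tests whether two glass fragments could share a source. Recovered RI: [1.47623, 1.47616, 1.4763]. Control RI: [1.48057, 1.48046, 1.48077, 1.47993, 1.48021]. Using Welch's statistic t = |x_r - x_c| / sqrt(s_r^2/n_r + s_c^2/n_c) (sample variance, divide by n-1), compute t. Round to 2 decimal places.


Welch's t-criterion for glass RI comparison:
Recovered mean = sum / n_r = 4.42869 / 3 = 1.47623
Control mean = sum / n_c = 7.40194 / 5 = 1.480388
Recovered sample variance s_r^2 = 4.9e-09
Control sample variance s_c^2 = 1.0642e-07
Welch SE (unpooled) = sqrt(s_r^2/n_r + s_c^2/n_c) = sqrt(1.63333e-09 + 2.1284e-08) = sqrt(2.29173e-08) = 0.000151385
|mean_r - mean_c| = 0.004158
t = 0.004158 / 0.000151385 = 27.47

27.47


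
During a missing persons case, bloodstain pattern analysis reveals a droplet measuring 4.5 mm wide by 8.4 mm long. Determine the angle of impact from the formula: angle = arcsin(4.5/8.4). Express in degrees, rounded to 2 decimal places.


Blood spatter impact angle calculation:
width / length = 4.5 / 8.4 = 0.535714
angle = arcsin(0.535714)
angle = 32.39 degrees

32.39


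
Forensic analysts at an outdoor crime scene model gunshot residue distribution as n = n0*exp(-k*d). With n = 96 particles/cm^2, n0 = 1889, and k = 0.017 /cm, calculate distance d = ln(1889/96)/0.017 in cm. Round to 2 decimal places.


GSR distance calculation:
n0/n = 1889 / 96 = 19.677083
ln(n0/n) = 2.979455
d = 2.979455 / 0.017 = 175.26 cm

175.26


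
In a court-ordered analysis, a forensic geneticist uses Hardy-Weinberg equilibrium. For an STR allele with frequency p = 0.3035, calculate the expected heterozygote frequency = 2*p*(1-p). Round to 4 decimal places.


Hardy-Weinberg heterozygote frequency:
q = 1 - p = 1 - 0.3035 = 0.6965
2pq = 2 * 0.3035 * 0.6965 = 0.4228

0.4228


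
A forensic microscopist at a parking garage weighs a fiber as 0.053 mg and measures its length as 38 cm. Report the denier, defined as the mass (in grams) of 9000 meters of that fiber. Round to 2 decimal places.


Denier calculation:
Mass in grams = 0.053 mg / 1000 = 0.000053 g
Length in meters = 38 cm / 100 = 0.38 m
Linear density = mass / length = 0.000053 / 0.38 = 0.00013947 g/m
Denier = (g/m) * 9000 = 0.00013947 * 9000 = 1.26

1.26


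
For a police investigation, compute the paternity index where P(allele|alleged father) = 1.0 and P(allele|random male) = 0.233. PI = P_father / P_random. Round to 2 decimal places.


Paternity Index calculation:
PI = P(allele|father) / P(allele|random)
PI = 1.0 / 0.233
PI = 4.29

4.29


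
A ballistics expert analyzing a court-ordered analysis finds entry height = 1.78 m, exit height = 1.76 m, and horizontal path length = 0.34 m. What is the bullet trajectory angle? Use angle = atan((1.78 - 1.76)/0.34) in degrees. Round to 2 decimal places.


Bullet trajectory angle:
Height difference = 1.78 - 1.76 = 0.02 m
angle = atan(0.02 / 0.34)
angle = atan(0.058824)
angle = 3.37 degrees

3.37


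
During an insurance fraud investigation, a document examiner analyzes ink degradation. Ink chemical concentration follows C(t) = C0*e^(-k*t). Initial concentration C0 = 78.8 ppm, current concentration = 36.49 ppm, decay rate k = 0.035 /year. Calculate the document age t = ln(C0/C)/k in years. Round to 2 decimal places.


Document age estimation:
C0/C = 78.8 / 36.49 = 2.159496
ln(C0/C) = 0.769875
t = 0.769875 / 0.035 = 22.00 years

22.00


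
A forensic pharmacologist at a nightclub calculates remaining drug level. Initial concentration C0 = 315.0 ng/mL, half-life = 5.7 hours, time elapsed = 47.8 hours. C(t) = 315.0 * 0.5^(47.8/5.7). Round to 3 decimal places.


Drug concentration decay:
Number of half-lives = t / t_half = 47.8 / 5.7 = 8.385965
Decay factor = 0.5^8.385965 = 0.00298932
C(t) = 315.0 * 0.00298932 = 0.942 ng/mL

0.942


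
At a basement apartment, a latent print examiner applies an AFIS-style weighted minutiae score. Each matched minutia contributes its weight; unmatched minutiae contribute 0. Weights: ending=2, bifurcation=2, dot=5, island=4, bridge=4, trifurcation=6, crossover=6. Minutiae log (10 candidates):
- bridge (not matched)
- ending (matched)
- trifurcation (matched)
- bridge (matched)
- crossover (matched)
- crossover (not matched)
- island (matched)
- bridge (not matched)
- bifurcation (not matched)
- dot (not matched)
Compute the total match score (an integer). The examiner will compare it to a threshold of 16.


Weighted minutiae match score:
  bridge: not matched, +0
  ending: matched, +2 (running total 2)
  trifurcation: matched, +6 (running total 8)
  bridge: matched, +4 (running total 12)
  crossover: matched, +6 (running total 18)
  crossover: not matched, +0
  island: matched, +4 (running total 22)
  bridge: not matched, +0
  bifurcation: not matched, +0
  dot: not matched, +0
Total score = 22
Threshold = 16; verdict = identification

22


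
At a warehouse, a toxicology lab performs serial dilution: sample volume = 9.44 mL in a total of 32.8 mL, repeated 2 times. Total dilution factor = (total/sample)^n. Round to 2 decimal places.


Dilution factor calculation:
Single dilution = V_total / V_sample = 32.8 / 9.44 ≈ 3.474576
Number of dilutions = 2
Total DF = (32.8 / 9.44)^2 (full precision, rounded at the end) = 12.07

12.07


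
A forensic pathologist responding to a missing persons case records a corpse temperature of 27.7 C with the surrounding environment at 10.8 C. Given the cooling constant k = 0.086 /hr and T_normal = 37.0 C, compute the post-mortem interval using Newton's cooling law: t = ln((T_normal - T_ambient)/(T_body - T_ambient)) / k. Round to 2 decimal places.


Using Newton's law of cooling:
t = ln((T_normal - T_ambient) / (T_body - T_ambient)) / k
T_normal - T_ambient = 26.2
T_body - T_ambient = 16.9
Ratio = 1.550296
ln(ratio) = 0.438446
t = 0.438446 / 0.086 = 5.10 hours

5.10


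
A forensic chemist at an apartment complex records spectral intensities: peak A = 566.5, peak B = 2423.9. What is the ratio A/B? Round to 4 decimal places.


Spectral peak ratio:
Peak A = 566.5 counts
Peak B = 2423.9 counts
Ratio = 566.5 / 2423.9 = 0.2337

0.2337


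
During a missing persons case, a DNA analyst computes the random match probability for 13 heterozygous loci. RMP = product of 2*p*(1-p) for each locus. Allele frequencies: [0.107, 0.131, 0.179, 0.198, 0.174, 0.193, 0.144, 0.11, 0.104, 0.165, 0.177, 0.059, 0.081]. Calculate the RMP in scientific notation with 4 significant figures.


Computing RMP for 13 loci:
Locus 1: 2 * 0.107 * 0.893 = 0.191102
Locus 2: 2 * 0.131 * 0.869 = 0.227678
Locus 3: 2 * 0.179 * 0.821 = 0.293918
Locus 4: 2 * 0.198 * 0.802 = 0.317592
Locus 5: 2 * 0.174 * 0.826 = 0.287448
Locus 6: 2 * 0.193 * 0.807 = 0.311502
Locus 7: 2 * 0.144 * 0.856 = 0.246528
Locus 8: 2 * 0.11 * 0.89 = 0.1958
Locus 9: 2 * 0.104 * 0.896 = 0.186368
Locus 10: 2 * 0.165 * 0.835 = 0.27555
Locus 11: 2 * 0.177 * 0.823 = 0.291342
Locus 12: 2 * 0.059 * 0.941 = 0.111038
Locus 13: 2 * 0.081 * 0.919 = 0.148878
RMP = 4.342e-09

4.342e-09


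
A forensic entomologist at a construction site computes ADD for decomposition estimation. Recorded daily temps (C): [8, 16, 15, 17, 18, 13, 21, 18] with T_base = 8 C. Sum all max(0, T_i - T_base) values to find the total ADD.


Computing ADD day by day:
Day 1: max(0, 8 - 8) = 0
Day 2: max(0, 16 - 8) = 8
Day 3: max(0, 15 - 8) = 7
Day 4: max(0, 17 - 8) = 9
Day 5: max(0, 18 - 8) = 10
Day 6: max(0, 13 - 8) = 5
Day 7: max(0, 21 - 8) = 13
Day 8: max(0, 18 - 8) = 10
Total ADD = 62

62


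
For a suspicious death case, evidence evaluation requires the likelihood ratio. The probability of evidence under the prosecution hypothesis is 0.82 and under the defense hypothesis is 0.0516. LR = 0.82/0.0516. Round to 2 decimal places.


Likelihood ratio calculation:
LR = P(E|Hp) / P(E|Hd)
LR = 0.82 / 0.0516
LR = 15.89

15.89


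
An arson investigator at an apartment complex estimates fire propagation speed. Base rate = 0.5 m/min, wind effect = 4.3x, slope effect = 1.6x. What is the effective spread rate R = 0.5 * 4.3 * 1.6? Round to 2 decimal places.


Fire spread rate calculation:
R = R0 * wind_factor * slope_factor
= 0.5 * 4.3 * 1.6
= 2.15 * 1.6
= 3.44 m/min

3.44


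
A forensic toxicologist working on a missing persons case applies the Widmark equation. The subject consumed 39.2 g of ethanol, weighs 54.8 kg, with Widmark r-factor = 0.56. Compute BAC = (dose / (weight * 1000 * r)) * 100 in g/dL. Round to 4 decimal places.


Applying the Widmark formula:
BAC = (dose_g / (body_wt * 1000 * r)) * 100
Denominator = 54.8 * 1000 * 0.56 = 30688
BAC = (39.2 / 30688) * 100
BAC = 0.1277 g/dL

0.1277


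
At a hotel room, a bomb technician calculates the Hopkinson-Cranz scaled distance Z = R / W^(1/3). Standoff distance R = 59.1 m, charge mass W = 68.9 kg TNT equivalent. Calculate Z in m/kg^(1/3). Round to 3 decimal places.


Scaled distance calculation:
W^(1/3) = 68.9^(1/3) = 4.099584
Z = R / W^(1/3) = 59.1 / 4.099584
Z = 14.416 m/kg^(1/3)

14.416


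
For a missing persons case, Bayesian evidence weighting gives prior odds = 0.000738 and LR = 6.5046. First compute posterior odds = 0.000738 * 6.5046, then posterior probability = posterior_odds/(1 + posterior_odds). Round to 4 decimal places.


Bayesian evidence evaluation:
Posterior odds = prior_odds * LR = 0.000738 * 6.5046 = 0.004800395
Posterior probability = posterior_odds / (1 + posterior_odds)
= 0.004800395 / (1 + 0.004800395)
= 0.004800395 / 1.004800395
= 0.0048

0.0048


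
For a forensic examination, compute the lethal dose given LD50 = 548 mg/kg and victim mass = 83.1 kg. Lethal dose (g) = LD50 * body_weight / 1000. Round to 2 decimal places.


Lethal dose calculation:
Lethal dose = LD50 * body_weight / 1000
= 548 * 83.1 / 1000
= 45538.8 / 1000
= 45.54 g

45.54


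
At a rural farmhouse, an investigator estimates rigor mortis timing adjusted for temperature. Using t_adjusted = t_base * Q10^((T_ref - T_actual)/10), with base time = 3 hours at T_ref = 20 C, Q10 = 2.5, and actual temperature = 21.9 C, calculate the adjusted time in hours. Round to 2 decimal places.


Rigor mortis time adjustment:
Exponent = (T_ref - T_actual) / 10 = (20 - 21.9) / 10 = -0.19
Q10 factor = 2.5^-0.19 = 0.84022
t_adjusted = 3 * 0.84022 = 2.52 hours

2.52


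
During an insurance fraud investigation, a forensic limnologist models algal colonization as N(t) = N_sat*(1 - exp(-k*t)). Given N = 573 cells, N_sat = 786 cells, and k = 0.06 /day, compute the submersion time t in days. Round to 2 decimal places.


PMSI from diatom colonization curve:
N / N_sat = 573 / 786 = 0.729008
1 - N/N_sat = 0.270992
ln(1 - N/N_sat) = -1.305666
t = -ln(1 - N/N_sat) / k = -(-1.305666) / 0.06 = 21.76 days

21.76


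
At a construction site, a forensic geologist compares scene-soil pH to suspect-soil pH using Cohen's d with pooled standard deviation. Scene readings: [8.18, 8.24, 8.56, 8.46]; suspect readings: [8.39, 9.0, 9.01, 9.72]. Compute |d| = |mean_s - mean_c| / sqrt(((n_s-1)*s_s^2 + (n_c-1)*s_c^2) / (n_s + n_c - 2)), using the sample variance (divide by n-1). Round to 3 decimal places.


Pooled-variance Cohen's d for soil pH comparison:
Scene mean = 33.44 / 4 = 8.36
Suspect mean = 36.12 / 4 = 9.03
Scene sample variance s_s^2 = 0.032267
Suspect sample variance s_c^2 = 0.295667
Pooled variance = ((n_s-1)*s_s^2 + (n_c-1)*s_c^2) / (n_s + n_c - 2) = 0.163967
Pooled SD = sqrt(0.163967) = 0.404928
Mean difference = -0.67
|d| = |-0.67| / 0.404928 = 1.655

1.655


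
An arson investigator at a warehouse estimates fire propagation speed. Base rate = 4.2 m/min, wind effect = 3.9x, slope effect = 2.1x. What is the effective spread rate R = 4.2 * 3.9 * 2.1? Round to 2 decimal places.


Fire spread rate calculation:
R = R0 * wind_factor * slope_factor
= 4.2 * 3.9 * 2.1
= 16.38 * 2.1
= 34.40 m/min

34.40


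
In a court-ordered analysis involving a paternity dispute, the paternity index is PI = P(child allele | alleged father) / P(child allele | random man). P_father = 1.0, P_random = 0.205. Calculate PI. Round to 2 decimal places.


Paternity Index calculation:
PI = P(allele|father) / P(allele|random)
PI = 1.0 / 0.205
PI = 4.88

4.88


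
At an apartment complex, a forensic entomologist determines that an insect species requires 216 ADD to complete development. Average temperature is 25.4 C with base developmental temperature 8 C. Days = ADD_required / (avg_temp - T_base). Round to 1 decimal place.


Insect development time:
Effective temperature = avg_temp - T_base = 25.4 - 8 = 17.4 C
Days = ADD / effective_temp = 216 / 17.4 = 12.4 days

12.4


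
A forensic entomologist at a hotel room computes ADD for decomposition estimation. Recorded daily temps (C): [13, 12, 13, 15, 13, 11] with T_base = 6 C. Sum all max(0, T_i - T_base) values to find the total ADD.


Computing ADD day by day:
Day 1: max(0, 13 - 6) = 7
Day 2: max(0, 12 - 6) = 6
Day 3: max(0, 13 - 6) = 7
Day 4: max(0, 15 - 6) = 9
Day 5: max(0, 13 - 6) = 7
Day 6: max(0, 11 - 6) = 5
Total ADD = 41

41


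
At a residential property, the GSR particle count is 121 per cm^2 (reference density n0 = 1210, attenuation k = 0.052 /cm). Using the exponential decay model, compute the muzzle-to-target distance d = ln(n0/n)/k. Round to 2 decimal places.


GSR distance calculation:
n0/n = 1210 / 121 = 10
ln(n0/n) = 2.302585
d = 2.302585 / 0.052 = 44.28 cm

44.28


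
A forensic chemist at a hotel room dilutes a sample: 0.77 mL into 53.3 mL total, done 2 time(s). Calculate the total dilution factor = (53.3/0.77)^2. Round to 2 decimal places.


Dilution factor calculation:
Single dilution = V_total / V_sample = 53.3 / 0.77 ≈ 69.220779
Number of dilutions = 2
Total DF = (53.3 / 0.77)^2 (full precision, rounded at the end) = 4791.52

4791.52


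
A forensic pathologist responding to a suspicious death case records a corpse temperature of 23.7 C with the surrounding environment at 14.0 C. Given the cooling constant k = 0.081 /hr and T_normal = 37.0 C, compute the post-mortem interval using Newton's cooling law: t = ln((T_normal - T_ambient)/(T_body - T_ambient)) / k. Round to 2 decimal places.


Using Newton's law of cooling:
t = ln((T_normal - T_ambient) / (T_body - T_ambient)) / k
T_normal - T_ambient = 23.0
T_body - T_ambient = 9.7
Ratio = 2.371134
ln(ratio) = 0.863368
t = 0.863368 / 0.081 = 10.66 hours

10.66


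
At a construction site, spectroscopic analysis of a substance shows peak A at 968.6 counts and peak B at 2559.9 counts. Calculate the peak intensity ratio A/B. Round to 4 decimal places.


Spectral peak ratio:
Peak A = 968.6 counts
Peak B = 2559.9 counts
Ratio = 968.6 / 2559.9 = 0.3784

0.3784


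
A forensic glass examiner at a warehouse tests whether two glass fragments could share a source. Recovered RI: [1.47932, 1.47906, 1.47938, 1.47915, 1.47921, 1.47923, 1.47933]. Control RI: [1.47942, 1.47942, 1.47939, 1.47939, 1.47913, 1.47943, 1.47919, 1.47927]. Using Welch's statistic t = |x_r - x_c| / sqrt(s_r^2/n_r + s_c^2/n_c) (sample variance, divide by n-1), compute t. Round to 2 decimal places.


Welch's t-criterion for glass RI comparison:
Recovered mean = sum / n_r = 10.35468 / 7 = 1.47924
Control mean = sum / n_c = 11.83464 / 8 = 1.47933
Recovered sample variance s_r^2 = 1.26e-08
Control sample variance s_c^2 = 1.38e-08
Welch SE (unpooled) = sqrt(s_r^2/n_r + s_c^2/n_c) = sqrt(1.8e-09 + 1.725e-09) = sqrt(3.525e-09) = 5.93717e-05
|mean_r - mean_c| = 9e-05
t = 9e-05 / 5.93717e-05 = 1.52

1.52


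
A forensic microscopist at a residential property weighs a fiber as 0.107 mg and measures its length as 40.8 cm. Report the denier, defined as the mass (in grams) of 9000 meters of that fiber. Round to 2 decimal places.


Denier calculation:
Mass in grams = 0.107 mg / 1000 = 0.000107 g
Length in meters = 40.8 cm / 100 = 0.408 m
Linear density = mass / length = 0.000107 / 0.408 = 0.00026225 g/m
Denier = (g/m) * 9000 = 0.00026225 * 9000 = 2.36

2.36
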